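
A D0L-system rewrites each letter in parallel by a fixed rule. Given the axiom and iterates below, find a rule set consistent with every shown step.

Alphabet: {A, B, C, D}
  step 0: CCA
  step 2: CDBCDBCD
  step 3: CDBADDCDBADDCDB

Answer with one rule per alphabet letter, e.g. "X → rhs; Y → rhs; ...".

  step 2 ⇒ step 3: CDBCDBCD ⇒ CD·B·ADD·CD·B·ADD·CD·B
    B ↦ ADD
    C ↦ CD
    D ↦ B
    A ↦ C  (constrained at step 0)

A->C, B->ADD, C->CD, D->B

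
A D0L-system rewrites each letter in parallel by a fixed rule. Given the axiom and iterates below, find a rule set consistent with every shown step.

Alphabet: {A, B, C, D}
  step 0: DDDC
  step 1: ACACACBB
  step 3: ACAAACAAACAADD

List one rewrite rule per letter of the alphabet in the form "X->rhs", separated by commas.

  step 0 ⇒ step 1: DDDC ⇒ AC·AC·AC·BB
    C ↦ BB
    D ↦ AC
    A ↦ D  (constrained at step 1)
    B ↦ A  (constrained at step 1)

A->D, B->A, C->BB, D->AC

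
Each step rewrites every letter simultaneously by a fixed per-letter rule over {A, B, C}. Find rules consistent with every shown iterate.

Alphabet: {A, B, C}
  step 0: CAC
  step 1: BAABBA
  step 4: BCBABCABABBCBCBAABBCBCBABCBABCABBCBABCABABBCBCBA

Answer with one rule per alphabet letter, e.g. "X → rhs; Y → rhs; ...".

A->AB, B->BC, C->BA

  step 0 ⇒ step 1: CAC ⇒ BA·AB·BA
    A ↦ AB
    C ↦ BA
    B ↦ BC  (constrained at step 1)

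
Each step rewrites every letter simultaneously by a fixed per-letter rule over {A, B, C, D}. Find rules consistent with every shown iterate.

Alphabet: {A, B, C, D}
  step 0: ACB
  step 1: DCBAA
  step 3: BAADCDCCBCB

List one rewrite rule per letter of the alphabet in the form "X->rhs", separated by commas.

A->DC, B->AA, C->B, D->C

  step 0 ⇒ step 1: ACB ⇒ DC·B·AA
    A ↦ DC
    B ↦ AA
    C ↦ B
    D ↦ C  (constrained at step 1)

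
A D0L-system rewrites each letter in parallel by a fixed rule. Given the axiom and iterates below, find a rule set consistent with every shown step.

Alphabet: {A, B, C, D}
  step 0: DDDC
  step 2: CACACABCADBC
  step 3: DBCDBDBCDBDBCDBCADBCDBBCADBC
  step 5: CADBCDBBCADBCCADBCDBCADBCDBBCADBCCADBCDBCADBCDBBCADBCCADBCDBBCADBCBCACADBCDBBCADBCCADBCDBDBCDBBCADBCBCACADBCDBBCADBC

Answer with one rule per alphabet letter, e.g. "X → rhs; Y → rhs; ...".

A->DB, B->CA, C->DBC, D->B

  step 2 ⇒ step 3: CACACABCADBC ⇒ DBC·DB·DBC·DB·DBC·DB·CA·DBC·DB·B·CA·DBC
    A ↦ DB
    B ↦ CA
    C ↦ DBC
    D ↦ B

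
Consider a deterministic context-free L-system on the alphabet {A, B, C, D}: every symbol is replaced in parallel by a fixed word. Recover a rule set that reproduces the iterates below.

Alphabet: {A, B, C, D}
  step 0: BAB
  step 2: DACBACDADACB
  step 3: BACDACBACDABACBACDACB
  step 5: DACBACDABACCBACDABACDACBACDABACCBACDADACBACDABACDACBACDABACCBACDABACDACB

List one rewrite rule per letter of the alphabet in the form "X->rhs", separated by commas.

  step 2 ⇒ step 3: DACBACDADACB ⇒ B·AC·DA·CB·AC·DA·B·AC·B·AC·DA·CB
    A ↦ AC
    B ↦ CB
    C ↦ DA
    D ↦ B

A->AC, B->CB, C->DA, D->B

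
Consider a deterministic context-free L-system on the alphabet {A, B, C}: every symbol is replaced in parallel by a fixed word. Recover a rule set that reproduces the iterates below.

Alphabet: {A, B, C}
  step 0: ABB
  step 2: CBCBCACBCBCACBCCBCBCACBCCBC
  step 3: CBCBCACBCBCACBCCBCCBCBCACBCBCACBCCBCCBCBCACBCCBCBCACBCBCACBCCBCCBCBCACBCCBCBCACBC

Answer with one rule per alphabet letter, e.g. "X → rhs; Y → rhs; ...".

A->CBC, B->BCA, C->CBC

  step 2 ⇒ step 3: CBCBCACBCBCACBCCBCBCACBCCBC ⇒ CBC·BCA·CBC·BCA·CBC·CBC·CBC·BCA·CBC·BCA·CBC·CBC·CBC·BCA·CBC·CBC·BCA·CBC·BCA·CBC·CBC·CBC·BCA·CBC·CBC·BCA·CBC
    A ↦ CBC
    B ↦ BCA
    C ↦ CBC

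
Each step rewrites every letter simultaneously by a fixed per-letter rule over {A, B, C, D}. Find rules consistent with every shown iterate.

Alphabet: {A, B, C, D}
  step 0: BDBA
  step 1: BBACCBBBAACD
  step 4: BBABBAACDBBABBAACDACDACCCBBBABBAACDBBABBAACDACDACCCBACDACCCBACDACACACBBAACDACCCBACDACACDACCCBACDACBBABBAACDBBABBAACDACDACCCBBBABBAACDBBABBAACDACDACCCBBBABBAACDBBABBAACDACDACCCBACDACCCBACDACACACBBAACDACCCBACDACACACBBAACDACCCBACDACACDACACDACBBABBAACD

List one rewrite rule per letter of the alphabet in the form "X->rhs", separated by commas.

A->ACD, B->BBA, C->AC, D->CCB

  step 0 ⇒ step 1: BDBA ⇒ BBA·CCB·BBA·ACD
    A ↦ ACD
    B ↦ BBA
    D ↦ CCB
    C ↦ AC  (constrained at step 1)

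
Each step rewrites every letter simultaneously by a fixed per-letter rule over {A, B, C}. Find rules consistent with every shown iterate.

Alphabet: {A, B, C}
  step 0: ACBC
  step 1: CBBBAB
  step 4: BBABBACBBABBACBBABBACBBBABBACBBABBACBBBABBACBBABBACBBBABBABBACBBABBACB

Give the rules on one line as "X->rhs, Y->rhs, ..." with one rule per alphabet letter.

  step 0 ⇒ step 1: ACBC ⇒ C·B·BBA·B
    A ↦ C
    B ↦ BBA
    C ↦ B

A->C, B->BBA, C->B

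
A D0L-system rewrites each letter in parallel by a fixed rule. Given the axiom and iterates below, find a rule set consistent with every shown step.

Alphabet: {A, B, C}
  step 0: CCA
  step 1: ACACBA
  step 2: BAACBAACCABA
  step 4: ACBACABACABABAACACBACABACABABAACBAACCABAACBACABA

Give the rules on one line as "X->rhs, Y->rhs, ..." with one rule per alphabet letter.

A->BA, B->CA, C->AC

  step 1 ⇒ step 2: ACACBA ⇒ BA·AC·BA·AC·CA·BA
    A ↦ BA
    B ↦ CA
    C ↦ AC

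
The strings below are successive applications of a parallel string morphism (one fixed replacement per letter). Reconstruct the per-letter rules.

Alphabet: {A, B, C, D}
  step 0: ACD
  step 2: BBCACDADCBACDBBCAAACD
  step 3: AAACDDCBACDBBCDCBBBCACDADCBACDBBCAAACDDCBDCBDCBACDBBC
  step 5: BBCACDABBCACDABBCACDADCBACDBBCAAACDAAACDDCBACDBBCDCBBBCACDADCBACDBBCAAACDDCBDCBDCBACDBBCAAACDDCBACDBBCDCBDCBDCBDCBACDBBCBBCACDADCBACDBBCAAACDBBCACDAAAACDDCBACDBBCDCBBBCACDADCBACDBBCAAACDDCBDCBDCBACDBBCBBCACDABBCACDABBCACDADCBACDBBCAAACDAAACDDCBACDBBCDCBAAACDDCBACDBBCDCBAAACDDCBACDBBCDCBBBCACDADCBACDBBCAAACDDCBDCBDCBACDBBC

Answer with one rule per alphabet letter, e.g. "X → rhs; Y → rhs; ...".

A->DCB, B->A, C->ACD, D->BBC

  step 2 ⇒ step 3: BBCACDADCBACDBBCAAACD ⇒ A·A·ACD·DCB·ACD·BBC·DCB·BBC·ACD·A·DCB·ACD·BBC·A·A·ACD·DCB·DCB·DCB·ACD·BBC
    A ↦ DCB
    B ↦ A
    C ↦ ACD
    D ↦ BBC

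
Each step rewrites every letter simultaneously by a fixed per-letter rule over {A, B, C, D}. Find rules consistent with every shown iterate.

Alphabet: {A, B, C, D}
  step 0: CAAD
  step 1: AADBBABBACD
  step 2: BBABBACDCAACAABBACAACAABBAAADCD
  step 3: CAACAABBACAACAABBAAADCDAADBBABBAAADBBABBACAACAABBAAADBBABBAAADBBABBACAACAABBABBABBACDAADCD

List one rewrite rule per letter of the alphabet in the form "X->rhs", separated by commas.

A->BBA, B->CAA, C->AAD, D->CD

  step 2 ⇒ step 3: BBABBACDCAACAABBACAACAABBAAADCD ⇒ CAA·CAA·BBA·CAA·CAA·BBA·AAD·CD·AAD·BBA·BBA·AAD·BBA·BBA·CAA·CAA·BBA·AAD·BBA·BBA·AAD·BBA·BBA·CAA·CAA·BBA·BBA·BBA·CD·AAD·CD
    A ↦ BBA
    B ↦ CAA
    C ↦ AAD
    D ↦ CD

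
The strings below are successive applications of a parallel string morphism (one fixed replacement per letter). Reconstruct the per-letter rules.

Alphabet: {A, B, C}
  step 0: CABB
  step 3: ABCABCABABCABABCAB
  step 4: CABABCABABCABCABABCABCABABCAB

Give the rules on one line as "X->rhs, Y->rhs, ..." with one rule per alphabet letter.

A->C, B->AB, C->AB

  step 3 ⇒ step 4: ABCABCABABCABABCAB ⇒ C·AB·AB·C·AB·AB·C·AB·C·AB·AB·C·AB·C·AB·AB·C·AB
    A ↦ C
    B ↦ AB
    C ↦ AB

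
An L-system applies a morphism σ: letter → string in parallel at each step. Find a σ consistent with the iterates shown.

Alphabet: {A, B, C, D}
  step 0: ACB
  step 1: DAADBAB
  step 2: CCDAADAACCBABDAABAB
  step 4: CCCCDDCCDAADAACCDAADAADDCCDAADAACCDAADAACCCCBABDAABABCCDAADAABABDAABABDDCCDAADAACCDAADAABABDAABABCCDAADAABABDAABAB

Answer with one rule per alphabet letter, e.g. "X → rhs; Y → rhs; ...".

A->DAA, B->BAB, C->D, D->CC

  step 1 ⇒ step 2: DAADBAB ⇒ CC·DAA·DAA·CC·BAB·DAA·BAB
    A ↦ DAA
    B ↦ BAB
    D ↦ CC
  step 0 ⇒ step 1: ACB ⇒ DAA·D·BAB
    C ↦ D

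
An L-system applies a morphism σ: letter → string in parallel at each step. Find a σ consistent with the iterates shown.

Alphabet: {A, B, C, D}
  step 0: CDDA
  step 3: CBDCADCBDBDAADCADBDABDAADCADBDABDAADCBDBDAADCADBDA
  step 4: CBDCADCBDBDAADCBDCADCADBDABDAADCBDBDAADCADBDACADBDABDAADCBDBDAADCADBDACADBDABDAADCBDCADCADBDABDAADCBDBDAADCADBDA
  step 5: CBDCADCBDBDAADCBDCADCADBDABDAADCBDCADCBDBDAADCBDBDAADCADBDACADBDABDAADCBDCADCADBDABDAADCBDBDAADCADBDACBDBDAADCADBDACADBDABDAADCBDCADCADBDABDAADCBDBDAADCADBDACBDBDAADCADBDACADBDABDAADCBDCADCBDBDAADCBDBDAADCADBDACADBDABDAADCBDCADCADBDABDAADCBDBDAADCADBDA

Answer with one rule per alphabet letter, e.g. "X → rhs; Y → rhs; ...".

A->BDA, B->C, C->CBD, D->AD

  step 4 ⇒ step 5: CBDCADCBDBDAADCBDCADCADBDABDAADCBDBDAADCADBDACADBDABDAADCBDBDAADCADBDACADBDABDAADCBDCADCADBDABDAADCBDBDAADCADBDA ⇒ CBD·C·AD·CBD·BDA·AD·CBD·C·AD·C·AD·BDA·BDA·AD·CBD·C·AD·CBD·BDA·AD·CBD·BDA·AD·C·AD·BDA·C·AD·BDA·BDA·AD·CBD·C·AD·C·AD·BDA·BDA·AD·CBD·BDA·AD·C·AD·BDA·CBD·BDA·AD·C·AD·BDA·C·AD·BDA·BDA·AD·CBD·C·AD·C·AD·BDA·BDA·AD·CBD·BDA·AD·C·AD·BDA·CBD·BDA·AD·C·AD·BDA·C·AD·BDA·BDA·AD·CBD·C·AD·CBD·BDA·AD·CBD·BDA·AD·C·AD·BDA·C·AD·BDA·BDA·AD·CBD·C·AD·C·AD·BDA·BDA·AD·CBD·BDA·AD·C·AD·BDA
    A ↦ BDA
    B ↦ C
    C ↦ CBD
    D ↦ AD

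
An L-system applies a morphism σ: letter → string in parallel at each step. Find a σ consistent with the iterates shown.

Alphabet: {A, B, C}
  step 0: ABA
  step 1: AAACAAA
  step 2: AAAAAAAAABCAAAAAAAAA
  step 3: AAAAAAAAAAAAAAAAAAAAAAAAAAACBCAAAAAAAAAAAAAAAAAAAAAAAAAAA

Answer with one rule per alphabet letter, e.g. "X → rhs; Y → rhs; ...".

A->AAA, B->C, C->BC

  step 2 ⇒ step 3: AAAAAAAAABCAAAAAAAAA ⇒ AAA·AAA·AAA·AAA·AAA·AAA·AAA·AAA·AAA·C·BC·AAA·AAA·AAA·AAA·AAA·AAA·AAA·AAA·AAA
    A ↦ AAA
    B ↦ C
    C ↦ BC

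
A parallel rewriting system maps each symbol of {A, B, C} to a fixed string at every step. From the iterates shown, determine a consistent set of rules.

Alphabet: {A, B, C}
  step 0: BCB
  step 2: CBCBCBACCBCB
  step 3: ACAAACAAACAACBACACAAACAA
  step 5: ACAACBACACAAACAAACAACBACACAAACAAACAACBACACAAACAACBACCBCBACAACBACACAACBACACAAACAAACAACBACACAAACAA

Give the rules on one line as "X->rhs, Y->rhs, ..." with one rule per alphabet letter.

A->CB, B->AA, C->AC

  step 2 ⇒ step 3: CBCBCBACCBCB ⇒ AC·AA·AC·AA·AC·AA·CB·AC·AC·AA·AC·AA
    A ↦ CB
    B ↦ AA
    C ↦ AC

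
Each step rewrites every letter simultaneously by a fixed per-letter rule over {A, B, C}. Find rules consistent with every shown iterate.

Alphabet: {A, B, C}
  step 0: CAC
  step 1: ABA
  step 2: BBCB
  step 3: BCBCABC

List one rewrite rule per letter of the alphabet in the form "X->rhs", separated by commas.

  step 2 ⇒ step 3: BBCB ⇒ BC·BC·A·BC
    B ↦ BC
    C ↦ A
  step 0 ⇒ step 1: CAC ⇒ A·B·A
    A ↦ B

A->B, B->BC, C->A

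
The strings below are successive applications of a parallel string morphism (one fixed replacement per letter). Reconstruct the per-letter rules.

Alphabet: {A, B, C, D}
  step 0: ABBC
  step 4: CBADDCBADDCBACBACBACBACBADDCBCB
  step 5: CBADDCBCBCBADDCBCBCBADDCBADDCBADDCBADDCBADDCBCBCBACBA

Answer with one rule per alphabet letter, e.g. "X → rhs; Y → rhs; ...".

A->DD, B->A, C->CB, D->CB

  step 4 ⇒ step 5: CBADDCBADDCBACBACBACBACBADDCBCB ⇒ CB·A·DD·CB·CB·CB·A·DD·CB·CB·CB·A·DD·CB·A·DD·CB·A·DD·CB·A·DD·CB·A·DD·CB·CB·CB·A·CB·A
    A ↦ DD
    B ↦ A
    C ↦ CB
    D ↦ CB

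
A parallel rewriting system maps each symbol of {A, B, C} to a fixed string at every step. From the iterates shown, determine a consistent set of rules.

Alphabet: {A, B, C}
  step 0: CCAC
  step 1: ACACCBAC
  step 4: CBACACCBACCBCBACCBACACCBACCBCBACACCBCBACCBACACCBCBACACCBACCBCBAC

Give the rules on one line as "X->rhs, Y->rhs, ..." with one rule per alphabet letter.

A->CB, B->CB, C->AC

  step 0 ⇒ step 1: CCAC ⇒ AC·AC·CB·AC
    A ↦ CB
    C ↦ AC
    B ↦ CB  (constrained at step 1)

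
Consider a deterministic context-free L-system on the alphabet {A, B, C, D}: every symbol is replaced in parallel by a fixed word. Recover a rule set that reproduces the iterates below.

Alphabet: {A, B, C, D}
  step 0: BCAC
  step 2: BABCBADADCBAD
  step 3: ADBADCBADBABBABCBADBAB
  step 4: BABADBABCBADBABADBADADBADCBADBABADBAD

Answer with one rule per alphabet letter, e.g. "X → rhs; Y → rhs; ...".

A->B, B->AD, C->CB, D->AB

  step 3 ⇒ step 4: ADBADCBADBABBABCBADBAB ⇒ B·AB·AD·B·AB·CB·AD·B·AB·AD·B·AD·AD·B·AD·CB·AD·B·AB·AD·B·AD
    A ↦ B
    B ↦ AD
    C ↦ CB
    D ↦ AB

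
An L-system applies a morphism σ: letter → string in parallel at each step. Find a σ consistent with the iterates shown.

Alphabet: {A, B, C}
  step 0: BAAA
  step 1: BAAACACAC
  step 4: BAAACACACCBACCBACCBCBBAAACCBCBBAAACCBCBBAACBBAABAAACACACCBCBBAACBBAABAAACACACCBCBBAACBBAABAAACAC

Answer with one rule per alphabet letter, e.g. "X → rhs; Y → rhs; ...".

  step 0 ⇒ step 1: BAAA ⇒ BAA·AC·AC·AC
    A ↦ AC
    B ↦ BAA
    C ↦ CB  (constrained at step 1)

A->AC, B->BAA, C->CB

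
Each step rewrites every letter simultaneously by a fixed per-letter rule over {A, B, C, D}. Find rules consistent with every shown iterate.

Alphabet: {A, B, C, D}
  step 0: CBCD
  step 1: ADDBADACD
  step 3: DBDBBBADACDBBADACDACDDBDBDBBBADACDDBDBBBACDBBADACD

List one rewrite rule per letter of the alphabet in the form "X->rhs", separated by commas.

A->BB, B->DB, C->AD, D->ACD

  step 0 ⇒ step 1: CBCD ⇒ AD·DB·AD·ACD
    B ↦ DB
    C ↦ AD
    D ↦ ACD
    A ↦ BB  (constrained at step 1)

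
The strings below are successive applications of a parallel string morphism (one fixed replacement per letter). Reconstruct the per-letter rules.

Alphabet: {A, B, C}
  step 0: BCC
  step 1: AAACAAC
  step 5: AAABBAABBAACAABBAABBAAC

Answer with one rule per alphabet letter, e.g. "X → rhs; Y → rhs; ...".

  step 0 ⇒ step 1: BCC ⇒ A·AAC·AAC
    B ↦ A
    C ↦ AAC
    A ↦ B  (constrained at step 1)

A->B, B->A, C->AAC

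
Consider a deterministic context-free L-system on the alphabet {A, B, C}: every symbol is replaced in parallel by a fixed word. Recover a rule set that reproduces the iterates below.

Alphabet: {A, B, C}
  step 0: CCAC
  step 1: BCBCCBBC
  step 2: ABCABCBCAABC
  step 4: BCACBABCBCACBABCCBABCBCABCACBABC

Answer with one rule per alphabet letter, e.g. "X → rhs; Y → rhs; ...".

A->CB, B->A, C->BC

  step 1 ⇒ step 2: BCBCCBBC ⇒ A·BC·A·BC·BC·A·A·BC
    B ↦ A
    C ↦ BC
  step 0 ⇒ step 1: CCAC ⇒ BC·BC·CB·BC
    A ↦ CB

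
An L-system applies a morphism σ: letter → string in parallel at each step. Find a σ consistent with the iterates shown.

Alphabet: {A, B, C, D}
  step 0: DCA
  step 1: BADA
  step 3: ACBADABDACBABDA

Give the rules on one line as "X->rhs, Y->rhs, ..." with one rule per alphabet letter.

  step 0 ⇒ step 1: DCA ⇒ B·A·DA
    A ↦ DA
    C ↦ A
    D ↦ B
    B ↦ CBA  (constrained at step 1)

A->DA, B->CBA, C->A, D->B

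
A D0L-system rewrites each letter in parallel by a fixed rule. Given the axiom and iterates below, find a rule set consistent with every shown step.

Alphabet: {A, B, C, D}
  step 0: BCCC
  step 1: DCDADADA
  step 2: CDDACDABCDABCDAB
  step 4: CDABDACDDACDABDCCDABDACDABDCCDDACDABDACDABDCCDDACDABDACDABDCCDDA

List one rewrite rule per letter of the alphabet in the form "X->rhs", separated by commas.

A->AB, B->DC, C->DA, D->CD

  step 1 ⇒ step 2: DCDADADA ⇒ CD·DA·CD·AB·CD·AB·CD·AB
    A ↦ AB
    C ↦ DA
    D ↦ CD
  step 0 ⇒ step 1: BCCC ⇒ DC·DA·DA·DA
    B ↦ DC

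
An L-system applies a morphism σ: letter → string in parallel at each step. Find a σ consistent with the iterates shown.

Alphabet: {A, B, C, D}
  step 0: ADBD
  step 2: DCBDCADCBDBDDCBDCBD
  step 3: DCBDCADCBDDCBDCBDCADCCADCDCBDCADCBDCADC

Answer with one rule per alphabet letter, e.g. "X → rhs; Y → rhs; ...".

A->DCB, B->CA, C->BD, D->DC

  step 2 ⇒ step 3: DCBDCADCBDBDDCBDCBD ⇒ DC·BD·CA·DC·BD·DCB·DC·BD·CA·DC·CA·DC·DC·BD·CA·DC·BD·CA·DC
    A ↦ DCB
    B ↦ CA
    C ↦ BD
    D ↦ DC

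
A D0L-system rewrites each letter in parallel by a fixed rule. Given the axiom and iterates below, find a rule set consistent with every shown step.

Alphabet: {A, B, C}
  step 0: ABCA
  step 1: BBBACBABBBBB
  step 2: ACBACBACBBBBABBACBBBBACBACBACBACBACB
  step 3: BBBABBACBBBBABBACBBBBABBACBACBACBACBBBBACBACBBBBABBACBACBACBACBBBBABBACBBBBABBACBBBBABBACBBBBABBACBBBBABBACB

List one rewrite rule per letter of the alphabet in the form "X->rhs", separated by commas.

  step 2 ⇒ step 3: ACBACBACBBBBABBACBBBBACBACBACBACBACB ⇒ BBB·ABB·ACB·BBB·ABB·ACB·BBB·ABB·ACB·ACB·ACB·ACB·BBB·ACB·ACB·BBB·ABB·ACB·ACB·ACB·ACB·BBB·ABB·ACB·BBB·ABB·ACB·BBB·ABB·ACB·BBB·ABB·ACB·BBB·ABB·ACB
    A ↦ BBB
    B ↦ ACB
    C ↦ ABB

A->BBB, B->ACB, C->ABB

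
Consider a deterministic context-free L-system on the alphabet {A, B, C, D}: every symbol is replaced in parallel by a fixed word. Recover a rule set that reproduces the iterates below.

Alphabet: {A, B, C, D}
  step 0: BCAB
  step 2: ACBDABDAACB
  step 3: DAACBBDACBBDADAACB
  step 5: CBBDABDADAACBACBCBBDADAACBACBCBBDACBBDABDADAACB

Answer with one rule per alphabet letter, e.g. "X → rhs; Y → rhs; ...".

A->DA, B->CB, C->A, D->B

  step 2 ⇒ step 3: ACBDABDAACB ⇒ DA·A·CB·B·DA·CB·B·DA·DA·A·CB
    A ↦ DA
    B ↦ CB
    C ↦ A
    D ↦ B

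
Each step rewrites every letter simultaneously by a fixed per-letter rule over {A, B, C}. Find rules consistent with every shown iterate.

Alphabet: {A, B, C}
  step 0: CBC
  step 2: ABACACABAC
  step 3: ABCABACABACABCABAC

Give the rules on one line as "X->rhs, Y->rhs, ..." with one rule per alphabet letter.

  step 2 ⇒ step 3: ABACACABAC ⇒ AB·C·AB·AC·AB·AC·AB·C·AB·AC
    A ↦ AB
    B ↦ C
    C ↦ AC

A->AB, B->C, C->AC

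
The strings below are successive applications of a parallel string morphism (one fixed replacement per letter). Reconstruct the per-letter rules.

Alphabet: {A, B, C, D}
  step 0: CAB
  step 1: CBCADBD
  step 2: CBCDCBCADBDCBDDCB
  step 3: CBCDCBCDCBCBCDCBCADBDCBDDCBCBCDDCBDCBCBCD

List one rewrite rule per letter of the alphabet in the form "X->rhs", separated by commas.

A->ADB, B->D, C->CBC, D->DCB

  step 2 ⇒ step 3: CBCDCBCADBDCBDDCB ⇒ CBC·D·CBC·DCB·CBC·D·CBC·ADB·DCB·D·DCB·CBC·D·DCB·DCB·CBC·D
    A ↦ ADB
    B ↦ D
    C ↦ CBC
    D ↦ DCB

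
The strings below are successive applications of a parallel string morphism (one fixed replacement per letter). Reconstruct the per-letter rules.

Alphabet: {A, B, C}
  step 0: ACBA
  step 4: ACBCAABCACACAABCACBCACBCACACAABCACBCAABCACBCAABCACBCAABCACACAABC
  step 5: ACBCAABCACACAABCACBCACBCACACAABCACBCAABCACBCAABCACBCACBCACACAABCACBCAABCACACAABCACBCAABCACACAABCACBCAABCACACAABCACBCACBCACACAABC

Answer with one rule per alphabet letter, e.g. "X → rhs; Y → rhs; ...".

A->AC, B->AA, C->BC

  step 4 ⇒ step 5: ACBCAABCACACAABCACBCACBCACACAABCACBCAABCACBCAABCACBCAABCACACAABC ⇒ AC·BC·AA·BC·AC·AC·AA·BC·AC·BC·AC·BC·AC·AC·AA·BC·AC·BC·AA·BC·AC·BC·AA·BC·AC·BC·AC·BC·AC·AC·AA·BC·AC·BC·AA·BC·AC·AC·AA·BC·AC·BC·AA·BC·AC·AC·AA·BC·AC·BC·AA·BC·AC·AC·AA·BC·AC·BC·AC·BC·AC·AC·AA·BC
    A ↦ AC
    B ↦ AA
    C ↦ BC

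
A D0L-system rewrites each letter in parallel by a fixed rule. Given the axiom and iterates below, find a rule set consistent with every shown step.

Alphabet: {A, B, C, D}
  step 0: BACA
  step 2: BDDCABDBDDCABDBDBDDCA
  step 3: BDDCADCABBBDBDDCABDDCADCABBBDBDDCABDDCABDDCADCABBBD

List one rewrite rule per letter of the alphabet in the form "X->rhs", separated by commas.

A->BBD, B->BD, C->B, D->DCA

  step 2 ⇒ step 3: BDDCABDBDDCABDBDBDDCA ⇒ BD·DCA·DCA·B·BBD·BD·DCA·BD·DCA·DCA·B·BBD·BD·DCA·BD·DCA·BD·DCA·DCA·B·BBD
    A ↦ BBD
    B ↦ BD
    C ↦ B
    D ↦ DCA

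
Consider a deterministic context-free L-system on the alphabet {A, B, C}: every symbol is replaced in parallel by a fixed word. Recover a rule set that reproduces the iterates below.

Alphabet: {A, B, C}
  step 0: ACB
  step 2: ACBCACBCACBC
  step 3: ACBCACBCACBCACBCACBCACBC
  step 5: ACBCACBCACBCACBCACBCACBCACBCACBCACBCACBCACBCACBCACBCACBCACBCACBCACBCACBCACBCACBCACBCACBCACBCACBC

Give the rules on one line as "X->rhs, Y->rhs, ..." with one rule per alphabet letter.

A->AC, B->AC, C->BC

  step 2 ⇒ step 3: ACBCACBCACBC ⇒ AC·BC·AC·BC·AC·BC·AC·BC·AC·BC·AC·BC
    A ↦ AC
    B ↦ AC
    C ↦ BC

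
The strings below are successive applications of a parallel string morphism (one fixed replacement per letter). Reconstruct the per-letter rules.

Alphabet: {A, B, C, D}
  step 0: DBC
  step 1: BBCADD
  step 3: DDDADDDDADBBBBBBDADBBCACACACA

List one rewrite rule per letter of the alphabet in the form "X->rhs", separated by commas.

A->DAD, B->CA, C->DD, D->BB

  step 0 ⇒ step 1: DBC ⇒ BB·CA·DD
    B ↦ CA
    C ↦ DD
    D ↦ BB
    A ↦ DAD  (constrained at step 1)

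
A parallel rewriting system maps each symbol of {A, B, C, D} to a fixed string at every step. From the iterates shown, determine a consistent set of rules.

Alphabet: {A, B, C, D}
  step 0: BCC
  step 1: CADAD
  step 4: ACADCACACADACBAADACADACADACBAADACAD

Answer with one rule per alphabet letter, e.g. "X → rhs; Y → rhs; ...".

  step 0 ⇒ step 1: BCC ⇒ C·AD·AD
    B ↦ C
    C ↦ AD
    A ↦ AC  (constrained at step 1)
    D ↦ BA  (constrained at step 1)

A->AC, B->C, C->AD, D->BA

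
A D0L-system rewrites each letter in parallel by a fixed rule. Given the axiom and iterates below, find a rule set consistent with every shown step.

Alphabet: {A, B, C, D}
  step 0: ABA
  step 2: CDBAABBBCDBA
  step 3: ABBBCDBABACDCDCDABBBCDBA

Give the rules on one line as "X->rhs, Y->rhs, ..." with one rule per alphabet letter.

A->BA, B->CD, C->AB, D->BB

  step 2 ⇒ step 3: CDBAABBBCDBA ⇒ AB·BB·CD·BA·BA·CD·CD·CD·AB·BB·CD·BA
    A ↦ BA
    B ↦ CD
    C ↦ AB
    D ↦ BB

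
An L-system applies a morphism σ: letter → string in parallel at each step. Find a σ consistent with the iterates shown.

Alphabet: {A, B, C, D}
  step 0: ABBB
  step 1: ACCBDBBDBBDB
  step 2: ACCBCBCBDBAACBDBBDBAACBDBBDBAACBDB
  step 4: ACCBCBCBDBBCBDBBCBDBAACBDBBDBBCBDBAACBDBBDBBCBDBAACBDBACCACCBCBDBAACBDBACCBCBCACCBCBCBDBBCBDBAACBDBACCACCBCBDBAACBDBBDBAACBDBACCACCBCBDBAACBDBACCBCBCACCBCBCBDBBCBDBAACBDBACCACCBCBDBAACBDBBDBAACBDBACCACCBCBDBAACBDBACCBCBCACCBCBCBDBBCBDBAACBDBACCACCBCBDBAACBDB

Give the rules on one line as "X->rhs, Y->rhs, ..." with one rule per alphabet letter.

A->ACC, B->BDB, C->BC, D->AAC

  step 1 ⇒ step 2: ACCBDBBDBBDB ⇒ ACC·BC·BC·BDB·AAC·BDB·BDB·AAC·BDB·BDB·AAC·BDB
    A ↦ ACC
    B ↦ BDB
    C ↦ BC
    D ↦ AAC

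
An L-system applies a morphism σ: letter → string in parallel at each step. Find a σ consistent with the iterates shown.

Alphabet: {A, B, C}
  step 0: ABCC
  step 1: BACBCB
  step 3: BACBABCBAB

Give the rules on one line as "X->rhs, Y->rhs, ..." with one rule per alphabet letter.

A->B, B->A, C->CB

  step 0 ⇒ step 1: ABCC ⇒ B·A·CB·CB
    A ↦ B
    B ↦ A
    C ↦ CB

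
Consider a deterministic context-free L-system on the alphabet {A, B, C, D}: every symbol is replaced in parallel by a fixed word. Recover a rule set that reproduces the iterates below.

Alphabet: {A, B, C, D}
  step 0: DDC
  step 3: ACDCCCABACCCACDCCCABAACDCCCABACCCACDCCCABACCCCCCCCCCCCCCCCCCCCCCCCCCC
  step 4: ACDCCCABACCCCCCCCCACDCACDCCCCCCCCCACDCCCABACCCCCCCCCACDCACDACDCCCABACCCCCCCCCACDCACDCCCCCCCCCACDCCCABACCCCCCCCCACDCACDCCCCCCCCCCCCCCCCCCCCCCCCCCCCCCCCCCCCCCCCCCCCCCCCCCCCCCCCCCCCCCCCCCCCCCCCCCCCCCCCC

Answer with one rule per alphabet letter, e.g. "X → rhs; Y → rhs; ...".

  step 3 ⇒ step 4: ACDCCCABACCCACDCCCABAACDCCCABACCCACDCCCABACCCCCCCCCCCCCCCCCCCCCCCCCCC ⇒ ACD·CCC·ABA·CCC·CCC·CCC·ACD·C·ACD·CCC·CCC·CCC·ACD·CCC·ABA·CCC·CCC·CCC·ACD·C·ACD·ACD·CCC·ABA·CCC·CCC·CCC·ACD·C·ACD·CCC·CCC·CCC·ACD·CCC·ABA·CCC·CCC·CCC·ACD·C·ACD·CCC·CCC·CCC·CCC·CCC·CCC·CCC·CCC·CCC·CCC·CCC·CCC·CCC·CCC·CCC·CCC·CCC·CCC·CCC·CCC·CCC·CCC·CCC·CCC·CCC·CCC·CCC
    A ↦ ACD
    B ↦ C
    C ↦ CCC
    D ↦ ABA

A->ACD, B->C, C->CCC, D->ABA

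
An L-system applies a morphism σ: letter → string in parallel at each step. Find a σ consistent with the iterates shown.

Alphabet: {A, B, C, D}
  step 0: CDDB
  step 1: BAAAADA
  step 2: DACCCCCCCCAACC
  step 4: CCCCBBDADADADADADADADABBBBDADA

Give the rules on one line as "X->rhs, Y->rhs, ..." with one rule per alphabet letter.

  step 1 ⇒ step 2: BAAAADA ⇒ DA·CC·CC·CC·CC·AA·CC
    A ↦ CC
    B ↦ DA
    D ↦ AA
  step 0 ⇒ step 1: CDDB ⇒ B·AA·AA·DA
    C ↦ B

A->CC, B->DA, C->B, D->AA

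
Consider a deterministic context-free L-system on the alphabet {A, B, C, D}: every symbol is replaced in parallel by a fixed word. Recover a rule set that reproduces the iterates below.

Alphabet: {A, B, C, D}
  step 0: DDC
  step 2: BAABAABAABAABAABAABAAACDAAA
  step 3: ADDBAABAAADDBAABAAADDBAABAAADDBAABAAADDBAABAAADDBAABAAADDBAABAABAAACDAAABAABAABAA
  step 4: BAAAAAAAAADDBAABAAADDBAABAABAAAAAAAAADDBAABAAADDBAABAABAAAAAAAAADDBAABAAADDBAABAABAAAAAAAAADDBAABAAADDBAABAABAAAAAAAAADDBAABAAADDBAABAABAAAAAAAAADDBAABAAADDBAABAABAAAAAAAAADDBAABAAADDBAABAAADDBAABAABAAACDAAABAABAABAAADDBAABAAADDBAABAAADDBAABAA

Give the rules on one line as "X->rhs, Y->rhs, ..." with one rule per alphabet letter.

A->BAA, B->ADD, C->ACD, D->AAA

  step 3 ⇒ step 4: ADDBAABAAADDBAABAAADDBAABAAADDBAABAAADDBAABAAADDBAABAAADDBAABAABAAACDAAABAABAABAA ⇒ BAA·AAA·AAA·ADD·BAA·BAA·ADD·BAA·BAA·BAA·AAA·AAA·ADD·BAA·BAA·ADD·BAA·BAA·BAA·AAA·AAA·ADD·BAA·BAA·ADD·BAA·BAA·BAA·AAA·AAA·ADD·BAA·BAA·ADD·BAA·BAA·BAA·AAA·AAA·ADD·BAA·BAA·ADD·BAA·BAA·BAA·AAA·AAA·ADD·BAA·BAA·ADD·BAA·BAA·BAA·AAA·AAA·ADD·BAA·BAA·ADD·BAA·BAA·ADD·BAA·BAA·BAA·ACD·AAA·BAA·BAA·BAA·ADD·BAA·BAA·ADD·BAA·BAA·ADD·BAA·BAA
    A ↦ BAA
    B ↦ ADD
    C ↦ ACD
    D ↦ AAA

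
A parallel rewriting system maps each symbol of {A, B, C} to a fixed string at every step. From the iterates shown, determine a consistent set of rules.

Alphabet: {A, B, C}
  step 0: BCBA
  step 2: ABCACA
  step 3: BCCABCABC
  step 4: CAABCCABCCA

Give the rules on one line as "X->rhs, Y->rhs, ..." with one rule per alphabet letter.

A->BC, B->C, C->A

  step 3 ⇒ step 4: BCCABCABC ⇒ C·A·A·BC·C·A·BC·C·A
    A ↦ BC
    B ↦ C
    C ↦ A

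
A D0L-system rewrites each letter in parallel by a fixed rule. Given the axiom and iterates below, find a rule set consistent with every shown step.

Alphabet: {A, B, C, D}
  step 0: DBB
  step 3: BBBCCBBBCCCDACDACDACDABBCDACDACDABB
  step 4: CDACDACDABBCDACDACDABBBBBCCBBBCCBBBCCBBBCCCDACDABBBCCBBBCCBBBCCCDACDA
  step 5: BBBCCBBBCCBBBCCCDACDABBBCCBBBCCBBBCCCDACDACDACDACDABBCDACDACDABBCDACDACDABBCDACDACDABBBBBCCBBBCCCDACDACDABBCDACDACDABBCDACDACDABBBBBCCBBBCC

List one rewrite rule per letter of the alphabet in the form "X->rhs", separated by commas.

  step 4 ⇒ step 5: CDACDACDABBCDACDACDABBBBBCCBBBCCBBBCCBBBCCCDACDABBBCCBBBCCBBBCCCDACDA ⇒ B·BBC·C·B·BBC·C·B·BBC·C·CDA·CDA·B·BBC·C·B·BBC·C·B·BBC·C·CDA·CDA·CDA·CDA·CDA·B·B·CDA·CDA·CDA·B·B·CDA·CDA·CDA·B·B·CDA·CDA·CDA·B·B·B·BBC·C·B·BBC·C·CDA·CDA·CDA·B·B·CDA·CDA·CDA·B·B·CDA·CDA·CDA·B·B·B·BBC·C·B·BBC·C
    A ↦ C
    B ↦ CDA
    C ↦ B
    D ↦ BBC

A->C, B->CDA, C->B, D->BBC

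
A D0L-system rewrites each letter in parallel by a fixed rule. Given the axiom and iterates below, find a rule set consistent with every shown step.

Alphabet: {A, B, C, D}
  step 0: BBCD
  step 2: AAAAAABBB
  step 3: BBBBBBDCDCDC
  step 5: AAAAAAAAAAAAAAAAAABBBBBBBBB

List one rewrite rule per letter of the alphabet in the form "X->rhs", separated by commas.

A->B, B->DC, C->A, D->AA

  step 2 ⇒ step 3: AAAAAABBB ⇒ B·B·B·B·B·B·DC·DC·DC
    A ↦ B
    B ↦ DC
    C ↦ A  (constrained at step 0)
    D ↦ AA  (constrained at step 0)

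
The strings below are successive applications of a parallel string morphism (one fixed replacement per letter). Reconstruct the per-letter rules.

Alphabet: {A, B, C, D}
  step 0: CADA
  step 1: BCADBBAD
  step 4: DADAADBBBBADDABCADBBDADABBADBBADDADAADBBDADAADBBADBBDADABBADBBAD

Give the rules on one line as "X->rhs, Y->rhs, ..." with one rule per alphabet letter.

  step 0 ⇒ step 1: CADA ⇒ BC·AD·BB·AD
    A ↦ AD
    C ↦ BC
    D ↦ BB
    B ↦ DA  (constrained at step 1)

A->AD, B->DA, C->BC, D->BB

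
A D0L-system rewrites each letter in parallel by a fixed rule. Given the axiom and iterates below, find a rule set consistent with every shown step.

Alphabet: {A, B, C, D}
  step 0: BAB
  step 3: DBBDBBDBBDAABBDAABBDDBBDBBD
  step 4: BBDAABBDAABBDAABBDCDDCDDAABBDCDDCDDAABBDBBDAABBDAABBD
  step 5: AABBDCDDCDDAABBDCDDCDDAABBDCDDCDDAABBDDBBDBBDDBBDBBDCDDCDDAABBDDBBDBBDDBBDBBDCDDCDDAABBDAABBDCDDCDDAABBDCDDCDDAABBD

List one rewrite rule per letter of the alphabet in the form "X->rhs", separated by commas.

  step 4 ⇒ step 5: BBDAABBDAABBDAABBDCDDCDDAABBDCDDCDDAABBDBBDAABBDAABBD ⇒ A·A·BBD·CDD·CDD·A·A·BBD·CDD·CDD·A·A·BBD·CDD·CDD·A·A·BBD·D·BBD·BBD·D·BBD·BBD·CDD·CDD·A·A·BBD·D·BBD·BBD·D·BBD·BBD·CDD·CDD·A·A·BBD·A·A·BBD·CDD·CDD·A·A·BBD·CDD·CDD·A·A·BBD
    A ↦ CDD
    B ↦ A
    C ↦ D
    D ↦ BBD

A->CDD, B->A, C->D, D->BBD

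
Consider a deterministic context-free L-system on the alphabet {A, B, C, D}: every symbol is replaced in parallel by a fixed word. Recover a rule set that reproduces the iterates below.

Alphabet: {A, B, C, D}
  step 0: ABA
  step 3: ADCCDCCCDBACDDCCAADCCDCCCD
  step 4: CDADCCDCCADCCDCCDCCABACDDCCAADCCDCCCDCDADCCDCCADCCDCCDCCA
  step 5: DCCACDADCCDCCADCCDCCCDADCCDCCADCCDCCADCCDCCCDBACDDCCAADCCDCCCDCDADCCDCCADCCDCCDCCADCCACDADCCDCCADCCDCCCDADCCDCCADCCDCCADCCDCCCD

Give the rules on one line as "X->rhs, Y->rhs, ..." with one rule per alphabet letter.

  step 4 ⇒ step 5: CDADCCDCCADCCDCCDCCABACDDCCAADCCDCCCDCDADCCDCCADCCDCCDCCA ⇒ DCC·A·CD·A·DCC·DCC·A·DCC·DCC·CD·A·DCC·DCC·A·DCC·DCC·A·DCC·DCC·CD·BA·CD·DCC·A·A·DCC·DCC·CD·CD·A·DCC·DCC·A·DCC·DCC·DCC·A·DCC·A·CD·A·DCC·DCC·A·DCC·DCC·CD·A·DCC·DCC·A·DCC·DCC·A·DCC·DCC·CD
    A ↦ CD
    B ↦ BA
    C ↦ DCC
    D ↦ A

A->CD, B->BA, C->DCC, D->A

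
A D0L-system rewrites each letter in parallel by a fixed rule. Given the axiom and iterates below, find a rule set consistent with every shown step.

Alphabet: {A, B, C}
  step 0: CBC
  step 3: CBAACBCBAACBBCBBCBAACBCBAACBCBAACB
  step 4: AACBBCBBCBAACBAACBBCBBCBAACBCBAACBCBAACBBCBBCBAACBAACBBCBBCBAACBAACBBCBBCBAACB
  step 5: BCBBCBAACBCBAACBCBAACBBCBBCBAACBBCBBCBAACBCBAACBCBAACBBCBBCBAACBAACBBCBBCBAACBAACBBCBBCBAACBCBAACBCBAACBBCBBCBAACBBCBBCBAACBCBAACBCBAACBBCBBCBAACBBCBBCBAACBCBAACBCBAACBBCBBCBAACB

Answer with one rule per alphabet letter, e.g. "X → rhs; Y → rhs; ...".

A->BCB, B->CB, C->AA

  step 4 ⇒ step 5: AACBBCBBCBAACBAACBBCBBCBAACBCBAACBCBAACBBCBBCBAACBAACBBCBBCBAACBAACBBCBBCBAACB ⇒ BCB·BCB·AA·CB·CB·AA·CB·CB·AA·CB·BCB·BCB·AA·CB·BCB·BCB·AA·CB·CB·AA·CB·CB·AA·CB·BCB·BCB·AA·CB·AA·CB·BCB·BCB·AA·CB·AA·CB·BCB·BCB·AA·CB·CB·AA·CB·CB·AA·CB·BCB·BCB·AA·CB·BCB·BCB·AA·CB·CB·AA·CB·CB·AA·CB·BCB·BCB·AA·CB·BCB·BCB·AA·CB·CB·AA·CB·CB·AA·CB·BCB·BCB·AA·CB
    A ↦ BCB
    B ↦ CB
    C ↦ AA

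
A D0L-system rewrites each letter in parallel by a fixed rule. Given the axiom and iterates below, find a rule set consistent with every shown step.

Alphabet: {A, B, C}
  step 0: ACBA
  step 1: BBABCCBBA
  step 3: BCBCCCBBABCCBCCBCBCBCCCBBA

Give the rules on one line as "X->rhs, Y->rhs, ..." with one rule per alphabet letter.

  step 0 ⇒ step 1: ACBA ⇒ BBA·BC·C·BBA
    A ↦ BBA
    B ↦ C
    C ↦ BC

A->BBA, B->C, C->BC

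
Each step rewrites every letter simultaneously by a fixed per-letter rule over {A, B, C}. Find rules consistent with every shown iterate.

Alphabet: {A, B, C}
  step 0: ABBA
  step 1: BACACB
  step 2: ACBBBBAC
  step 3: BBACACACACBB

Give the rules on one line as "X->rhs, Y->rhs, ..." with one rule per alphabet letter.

A->B, B->AC, C->B

  step 2 ⇒ step 3: ACBBBBAC ⇒ B·B·AC·AC·AC·AC·B·B
    A ↦ B
    B ↦ AC
    C ↦ B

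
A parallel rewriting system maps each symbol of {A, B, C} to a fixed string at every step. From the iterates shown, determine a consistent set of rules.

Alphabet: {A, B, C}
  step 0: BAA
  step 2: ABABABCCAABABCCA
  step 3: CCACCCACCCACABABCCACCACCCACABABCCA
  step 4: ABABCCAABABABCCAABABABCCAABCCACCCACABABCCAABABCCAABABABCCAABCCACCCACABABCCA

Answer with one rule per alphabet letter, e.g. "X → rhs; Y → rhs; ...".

  step 3 ⇒ step 4: CCACCCACCCACABABCCACCACCCACABABCCA ⇒ AB·AB·CCA·AB·AB·AB·CCA·AB·AB·AB·CCA·AB·CCA·C·CCA·C·AB·AB·CCA·AB·AB·CCA·AB·AB·AB·CCA·AB·CCA·C·CCA·C·AB·AB·CCA
    A ↦ CCA
    B ↦ C
    C ↦ AB

A->CCA, B->C, C->AB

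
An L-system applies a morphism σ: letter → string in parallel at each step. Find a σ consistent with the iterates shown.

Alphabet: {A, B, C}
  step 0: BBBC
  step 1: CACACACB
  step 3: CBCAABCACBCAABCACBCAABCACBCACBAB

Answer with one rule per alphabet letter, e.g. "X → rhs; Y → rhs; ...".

  step 0 ⇒ step 1: BBBC ⇒ CA·CA·CA·CB
    B ↦ CA
    C ↦ CB
    A ↦ AB  (constrained at step 1)

A->AB, B->CA, C->CB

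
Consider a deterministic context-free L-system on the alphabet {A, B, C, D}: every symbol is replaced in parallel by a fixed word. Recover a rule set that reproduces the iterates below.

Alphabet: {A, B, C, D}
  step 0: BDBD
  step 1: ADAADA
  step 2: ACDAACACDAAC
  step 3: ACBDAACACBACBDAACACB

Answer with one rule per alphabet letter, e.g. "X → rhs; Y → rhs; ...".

A->AC, B->A, C->B, D->DA

  step 2 ⇒ step 3: ACDAACACDAAC ⇒ AC·B·DA·AC·AC·B·AC·B·DA·AC·AC·B
    A ↦ AC
    C ↦ B
    D ↦ DA
  step 0 ⇒ step 1: BDBD ⇒ A·DA·A·DA
    B ↦ A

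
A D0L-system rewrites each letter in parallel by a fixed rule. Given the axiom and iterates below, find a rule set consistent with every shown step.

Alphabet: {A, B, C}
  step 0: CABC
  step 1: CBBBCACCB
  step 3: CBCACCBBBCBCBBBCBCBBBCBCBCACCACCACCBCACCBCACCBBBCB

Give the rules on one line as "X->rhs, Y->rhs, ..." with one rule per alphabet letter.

  step 0 ⇒ step 1: CABC ⇒ CB·BB·CAC·CB
    A ↦ BB
    B ↦ CAC
    C ↦ CB

A->BB, B->CAC, C->CB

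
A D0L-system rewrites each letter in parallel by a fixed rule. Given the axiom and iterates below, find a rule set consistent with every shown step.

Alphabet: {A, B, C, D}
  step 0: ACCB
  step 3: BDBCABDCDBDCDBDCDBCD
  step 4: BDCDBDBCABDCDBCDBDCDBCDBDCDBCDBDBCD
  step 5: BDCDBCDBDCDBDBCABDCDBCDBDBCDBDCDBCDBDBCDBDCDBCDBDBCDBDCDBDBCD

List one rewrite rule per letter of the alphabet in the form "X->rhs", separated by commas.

A->CA, B->BD, C->B, D->CD

  step 4 ⇒ step 5: BDCDBDBCABDCDBCDBDCDBCDBDCDBCDBDBCD ⇒ BD·CD·B·CD·BD·CD·BD·B·CA·BD·CD·B·CD·BD·B·CD·BD·CD·B·CD·BD·B·CD·BD·CD·B·CD·BD·B·CD·BD·CD·BD·B·CD
    A ↦ CA
    B ↦ BD
    C ↦ B
    D ↦ CD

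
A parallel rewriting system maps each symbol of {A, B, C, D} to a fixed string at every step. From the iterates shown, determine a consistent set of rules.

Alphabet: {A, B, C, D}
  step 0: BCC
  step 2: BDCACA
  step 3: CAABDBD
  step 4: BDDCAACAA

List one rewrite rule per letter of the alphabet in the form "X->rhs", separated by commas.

  step 3 ⇒ step 4: CAABDBD ⇒ B·D·D·CA·A·CA·A
    A ↦ D
    B ↦ CA
    C ↦ B
    D ↦ A

A->D, B->CA, C->B, D->A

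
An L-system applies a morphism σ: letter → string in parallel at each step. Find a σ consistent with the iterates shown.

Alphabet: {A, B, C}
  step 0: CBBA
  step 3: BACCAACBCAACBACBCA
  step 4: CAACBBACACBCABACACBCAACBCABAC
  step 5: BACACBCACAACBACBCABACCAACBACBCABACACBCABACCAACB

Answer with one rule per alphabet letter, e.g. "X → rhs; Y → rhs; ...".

A->AC, B->CA, C->B

  step 4 ⇒ step 5: CAACBBACACBCABACACBCAACBCABAC ⇒ B·AC·AC·B·CA·CA·AC·B·AC·B·CA·B·AC·CA·AC·B·AC·B·CA·B·AC·AC·B·CA·B·AC·CA·AC·B
    A ↦ AC
    B ↦ CA
    C ↦ B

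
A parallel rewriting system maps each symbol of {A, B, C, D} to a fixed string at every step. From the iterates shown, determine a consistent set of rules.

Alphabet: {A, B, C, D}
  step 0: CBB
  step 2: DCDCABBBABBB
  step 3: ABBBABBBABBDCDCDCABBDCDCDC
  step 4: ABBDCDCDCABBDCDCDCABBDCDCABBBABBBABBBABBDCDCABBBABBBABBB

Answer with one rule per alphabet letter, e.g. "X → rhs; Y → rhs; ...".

A->ABB, B->DC, C->BB, D->AB

  step 3 ⇒ step 4: ABBBABBBABBDCDCDCABBDCDCDC ⇒ ABB·DC·DC·DC·ABB·DC·DC·DC·ABB·DC·DC·AB·BB·AB·BB·AB·BB·ABB·DC·DC·AB·BB·AB·BB·AB·BB
    A ↦ ABB
    B ↦ DC
    C ↦ BB
    D ↦ AB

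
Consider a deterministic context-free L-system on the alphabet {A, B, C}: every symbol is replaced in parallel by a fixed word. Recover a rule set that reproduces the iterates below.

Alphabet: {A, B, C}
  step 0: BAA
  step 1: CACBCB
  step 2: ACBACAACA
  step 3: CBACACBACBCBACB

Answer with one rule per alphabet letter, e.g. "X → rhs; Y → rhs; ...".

A->CB, B->CA, C->A

  step 2 ⇒ step 3: ACBACAACA ⇒ CB·A·CA·CB·A·CB·CB·A·CB
    A ↦ CB
    B ↦ CA
    C ↦ A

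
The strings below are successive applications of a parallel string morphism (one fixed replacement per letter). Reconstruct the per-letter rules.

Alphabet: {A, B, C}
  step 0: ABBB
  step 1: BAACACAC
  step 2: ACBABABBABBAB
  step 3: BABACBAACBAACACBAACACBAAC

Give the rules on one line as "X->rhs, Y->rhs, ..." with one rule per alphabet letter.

  step 2 ⇒ step 3: ACBABABBABBAB ⇒ BA·B·AC·BA·AC·BA·AC·AC·BA·AC·AC·BA·AC
    A ↦ BA
    B ↦ AC
    C ↦ B

A->BA, B->AC, C->B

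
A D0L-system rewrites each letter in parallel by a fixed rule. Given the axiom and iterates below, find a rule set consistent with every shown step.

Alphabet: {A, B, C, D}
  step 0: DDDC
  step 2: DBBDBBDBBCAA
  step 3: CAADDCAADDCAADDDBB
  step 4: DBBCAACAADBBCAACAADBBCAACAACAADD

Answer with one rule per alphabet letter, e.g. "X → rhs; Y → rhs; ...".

A->B, B->D, C->D, D->CAA

  step 3 ⇒ step 4: CAADDCAADDCAADDDBB ⇒ D·B·B·CAA·CAA·D·B·B·CAA·CAA·D·B·B·CAA·CAA·CAA·D·D
    A ↦ B
    B ↦ D
    C ↦ D
    D ↦ CAA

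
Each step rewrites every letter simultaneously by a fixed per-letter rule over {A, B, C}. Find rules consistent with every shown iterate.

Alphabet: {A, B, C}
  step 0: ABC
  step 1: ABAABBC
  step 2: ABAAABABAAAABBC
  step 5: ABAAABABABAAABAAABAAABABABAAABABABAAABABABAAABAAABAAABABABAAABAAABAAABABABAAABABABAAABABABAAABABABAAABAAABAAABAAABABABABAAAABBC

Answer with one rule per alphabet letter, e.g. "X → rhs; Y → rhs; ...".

A->AB, B->AA, C->BBC

  step 1 ⇒ step 2: ABAABBC ⇒ AB·AA·AB·AB·AA·AA·BBC
    A ↦ AB
    B ↦ AA
    C ↦ BBC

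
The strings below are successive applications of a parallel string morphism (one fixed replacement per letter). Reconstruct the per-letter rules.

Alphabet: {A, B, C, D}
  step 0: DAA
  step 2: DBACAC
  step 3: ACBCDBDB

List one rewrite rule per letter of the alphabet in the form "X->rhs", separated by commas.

A->D, B->BC, C->B, D->AC

  step 2 ⇒ step 3: DBACAC ⇒ AC·BC·D·B·D·B
    A ↦ D
    B ↦ BC
    C ↦ B
    D ↦ AC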